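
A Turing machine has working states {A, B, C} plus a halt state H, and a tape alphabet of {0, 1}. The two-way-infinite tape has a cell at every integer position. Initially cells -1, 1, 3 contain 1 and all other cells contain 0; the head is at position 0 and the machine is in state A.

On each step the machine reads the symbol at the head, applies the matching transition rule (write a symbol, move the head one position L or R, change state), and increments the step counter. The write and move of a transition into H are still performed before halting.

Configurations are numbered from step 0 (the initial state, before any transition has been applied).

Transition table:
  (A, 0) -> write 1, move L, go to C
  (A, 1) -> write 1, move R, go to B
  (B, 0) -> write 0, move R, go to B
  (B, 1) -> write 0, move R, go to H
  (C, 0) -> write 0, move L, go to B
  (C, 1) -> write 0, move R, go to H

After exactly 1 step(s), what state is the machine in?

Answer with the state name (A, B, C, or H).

Answer: C

Derivation:
Step 1: in state A at pos 0, read 0 -> (A,0)->write 1,move L,goto C. Now: state=C, head=-1, tape[-2..4]=0111010 (head:  ^)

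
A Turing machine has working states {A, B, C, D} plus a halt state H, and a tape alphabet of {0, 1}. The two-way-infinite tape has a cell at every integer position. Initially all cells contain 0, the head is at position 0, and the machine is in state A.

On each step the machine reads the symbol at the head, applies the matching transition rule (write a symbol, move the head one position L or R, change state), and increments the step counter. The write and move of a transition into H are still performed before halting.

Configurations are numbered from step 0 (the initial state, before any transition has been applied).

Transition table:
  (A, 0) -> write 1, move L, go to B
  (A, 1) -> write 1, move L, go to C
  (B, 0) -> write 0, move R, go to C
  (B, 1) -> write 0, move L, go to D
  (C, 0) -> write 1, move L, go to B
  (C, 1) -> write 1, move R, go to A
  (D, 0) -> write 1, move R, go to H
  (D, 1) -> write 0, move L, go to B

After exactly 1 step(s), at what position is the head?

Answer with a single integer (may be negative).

Step 1: in state A at pos 0, read 0 -> (A,0)->write 1,move L,goto B. Now: state=B, head=-1, tape[-2..1]=0010 (head:  ^)

Answer: -1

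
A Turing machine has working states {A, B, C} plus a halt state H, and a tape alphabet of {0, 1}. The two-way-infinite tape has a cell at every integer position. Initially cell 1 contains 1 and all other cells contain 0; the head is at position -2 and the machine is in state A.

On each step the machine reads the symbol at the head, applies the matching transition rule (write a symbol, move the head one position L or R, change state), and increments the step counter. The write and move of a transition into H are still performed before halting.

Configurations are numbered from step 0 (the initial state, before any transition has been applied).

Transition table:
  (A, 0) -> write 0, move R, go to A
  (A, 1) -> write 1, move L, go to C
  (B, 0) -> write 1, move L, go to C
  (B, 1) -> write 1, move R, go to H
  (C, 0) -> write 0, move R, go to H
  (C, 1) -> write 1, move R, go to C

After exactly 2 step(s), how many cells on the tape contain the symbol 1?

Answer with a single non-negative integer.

Answer: 1

Derivation:
Step 1: in state A at pos -2, read 0 -> (A,0)->write 0,move R,goto A. Now: state=A, head=-1, tape[-3..2]=000010 (head:   ^)
Step 2: in state A at pos -1, read 0 -> (A,0)->write 0,move R,goto A. Now: state=A, head=0, tape[-3..2]=000010 (head:    ^)
Cells containing 1 after step 2: {1} -> 1 cell(s)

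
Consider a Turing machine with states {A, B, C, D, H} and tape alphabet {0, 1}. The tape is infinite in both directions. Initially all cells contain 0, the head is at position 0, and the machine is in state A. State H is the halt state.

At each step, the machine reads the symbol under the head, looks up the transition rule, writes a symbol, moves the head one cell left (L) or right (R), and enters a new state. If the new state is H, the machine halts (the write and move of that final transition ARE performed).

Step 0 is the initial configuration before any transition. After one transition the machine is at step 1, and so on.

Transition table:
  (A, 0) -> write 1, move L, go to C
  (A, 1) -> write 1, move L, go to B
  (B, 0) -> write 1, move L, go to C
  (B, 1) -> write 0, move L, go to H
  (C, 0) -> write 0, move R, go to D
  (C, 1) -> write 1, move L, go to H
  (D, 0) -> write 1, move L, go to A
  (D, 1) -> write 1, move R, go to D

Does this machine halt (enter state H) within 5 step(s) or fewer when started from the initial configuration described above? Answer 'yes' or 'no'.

Answer: no

Derivation:
Step 1: in state A at pos 0, read 0 -> (A,0)->write 1,move L,goto C. Now: state=C, head=-1, tape[-2..1]=0010 (head:  ^)
Step 2: in state C at pos -1, read 0 -> (C,0)->write 0,move R,goto D. Now: state=D, head=0, tape[-2..1]=0010 (head:   ^)
Step 3: in state D at pos 0, read 1 -> (D,1)->write 1,move R,goto D. Now: state=D, head=1, tape[-2..2]=00100 (head:    ^)
Step 4: in state D at pos 1, read 0 -> (D,0)->write 1,move L,goto A. Now: state=A, head=0, tape[-2..2]=00110 (head:   ^)
Step 5: in state A at pos 0, read 1 -> (A,1)->write 1,move L,goto B. Now: state=B, head=-1, tape[-2..2]=00110 (head:  ^)
After 5 step(s): state = B (not H) -> not halted within 5 -> no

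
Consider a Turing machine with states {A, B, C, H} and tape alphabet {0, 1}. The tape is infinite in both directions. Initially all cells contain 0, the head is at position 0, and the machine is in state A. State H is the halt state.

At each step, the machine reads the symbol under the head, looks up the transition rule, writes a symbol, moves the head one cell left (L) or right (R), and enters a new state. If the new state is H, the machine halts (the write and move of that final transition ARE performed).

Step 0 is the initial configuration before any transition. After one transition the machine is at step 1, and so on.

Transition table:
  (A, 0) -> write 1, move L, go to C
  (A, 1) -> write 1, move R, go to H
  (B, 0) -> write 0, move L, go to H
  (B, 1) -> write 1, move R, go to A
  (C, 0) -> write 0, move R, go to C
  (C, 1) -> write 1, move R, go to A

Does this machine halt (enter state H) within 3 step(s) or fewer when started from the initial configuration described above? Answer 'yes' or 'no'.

Answer: no

Derivation:
Step 1: in state A at pos 0, read 0 -> (A,0)->write 1,move L,goto C. Now: state=C, head=-1, tape[-2..1]=0010 (head:  ^)
Step 2: in state C at pos -1, read 0 -> (C,0)->write 0,move R,goto C. Now: state=C, head=0, tape[-2..1]=0010 (head:   ^)
Step 3: in state C at pos 0, read 1 -> (C,1)->write 1,move R,goto A. Now: state=A, head=1, tape[-2..2]=00100 (head:    ^)
After 3 step(s): state = A (not H) -> not halted within 3 -> no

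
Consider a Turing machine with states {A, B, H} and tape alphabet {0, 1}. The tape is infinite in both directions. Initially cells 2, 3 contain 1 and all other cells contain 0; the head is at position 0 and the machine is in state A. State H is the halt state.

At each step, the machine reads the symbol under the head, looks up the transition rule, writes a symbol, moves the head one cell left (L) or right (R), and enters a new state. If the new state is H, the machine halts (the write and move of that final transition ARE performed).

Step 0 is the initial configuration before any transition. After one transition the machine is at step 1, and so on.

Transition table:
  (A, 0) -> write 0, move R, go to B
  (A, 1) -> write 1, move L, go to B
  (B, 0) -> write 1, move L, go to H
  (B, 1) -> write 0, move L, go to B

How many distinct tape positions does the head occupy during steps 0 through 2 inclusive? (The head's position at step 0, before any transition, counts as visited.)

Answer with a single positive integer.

Answer: 2

Derivation:
Step 1: in state A at pos 0, read 0 -> (A,0)->write 0,move R,goto B. Now: state=B, head=1, tape[-1..4]=000110 (head:   ^)
Step 2: in state B at pos 1, read 0 -> (B,0)->write 1,move L,goto H. Now: state=H, head=0, tape[-1..4]=001110 (head:  ^)
Head positions at steps 0..2: starting at 0, distinct positions visited = {0, 1} -> 2 position(s)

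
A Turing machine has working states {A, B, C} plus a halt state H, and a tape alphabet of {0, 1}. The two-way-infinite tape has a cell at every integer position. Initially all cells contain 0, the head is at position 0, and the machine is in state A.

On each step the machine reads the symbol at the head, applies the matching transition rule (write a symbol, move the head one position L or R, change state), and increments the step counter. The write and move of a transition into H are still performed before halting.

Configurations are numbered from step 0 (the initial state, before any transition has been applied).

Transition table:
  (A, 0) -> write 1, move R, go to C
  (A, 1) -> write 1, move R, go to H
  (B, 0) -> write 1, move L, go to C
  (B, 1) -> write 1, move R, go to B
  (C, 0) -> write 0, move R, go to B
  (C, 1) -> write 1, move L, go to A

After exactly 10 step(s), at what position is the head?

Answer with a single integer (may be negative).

Step 1: in state A at pos 0, read 0 -> (A,0)->write 1,move R,goto C. Now: state=C, head=1, tape[-1..2]=0100 (head:   ^)
Step 2: in state C at pos 1, read 0 -> (C,0)->write 0,move R,goto B. Now: state=B, head=2, tape[-1..3]=01000 (head:    ^)
Step 3: in state B at pos 2, read 0 -> (B,0)->write 1,move L,goto C. Now: state=C, head=1, tape[-1..3]=01010 (head:   ^)
Step 4: in state C at pos 1, read 0 -> (C,0)->write 0,move R,goto B. Now: state=B, head=2, tape[-1..3]=01010 (head:    ^)
Step 5: in state B at pos 2, read 1 -> (B,1)->write 1,move R,goto B. Now: state=B, head=3, tape[-1..4]=010100 (head:     ^)
Step 6: in state B at pos 3, read 0 -> (B,0)->write 1,move L,goto C. Now: state=C, head=2, tape[-1..4]=010110 (head:    ^)
Step 7: in state C at pos 2, read 1 -> (C,1)->write 1,move L,goto A. Now: state=A, head=1, tape[-1..4]=010110 (head:   ^)
Step 8: in state A at pos 1, read 0 -> (A,0)->write 1,move R,goto C. Now: state=C, head=2, tape[-1..4]=011110 (head:    ^)
Step 9: in state C at pos 2, read 1 -> (C,1)->write 1,move L,goto A. Now: state=A, head=1, tape[-1..4]=011110 (head:   ^)
Step 10: in state A at pos 1, read 1 -> (A,1)->write 1,move R,goto H. Now: state=H, head=2, tape[-1..4]=011110 (head:    ^)

Answer: 2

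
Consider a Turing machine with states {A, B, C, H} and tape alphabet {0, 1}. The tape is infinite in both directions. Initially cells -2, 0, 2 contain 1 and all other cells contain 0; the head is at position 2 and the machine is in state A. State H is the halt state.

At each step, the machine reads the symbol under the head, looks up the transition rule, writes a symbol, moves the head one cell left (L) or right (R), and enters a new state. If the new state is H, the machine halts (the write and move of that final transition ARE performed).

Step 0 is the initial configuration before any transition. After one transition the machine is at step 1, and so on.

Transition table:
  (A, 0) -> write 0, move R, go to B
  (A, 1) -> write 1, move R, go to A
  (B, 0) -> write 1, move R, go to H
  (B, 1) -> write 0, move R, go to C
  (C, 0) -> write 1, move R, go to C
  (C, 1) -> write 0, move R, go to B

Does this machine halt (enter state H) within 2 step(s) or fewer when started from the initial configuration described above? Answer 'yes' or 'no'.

Answer: no

Derivation:
Step 1: in state A at pos 2, read 1 -> (A,1)->write 1,move R,goto A. Now: state=A, head=3, tape[-3..4]=01010100 (head:       ^)
Step 2: in state A at pos 3, read 0 -> (A,0)->write 0,move R,goto B. Now: state=B, head=4, tape[-3..5]=010101000 (head:        ^)
After 2 step(s): state = B (not H) -> not halted within 2 -> no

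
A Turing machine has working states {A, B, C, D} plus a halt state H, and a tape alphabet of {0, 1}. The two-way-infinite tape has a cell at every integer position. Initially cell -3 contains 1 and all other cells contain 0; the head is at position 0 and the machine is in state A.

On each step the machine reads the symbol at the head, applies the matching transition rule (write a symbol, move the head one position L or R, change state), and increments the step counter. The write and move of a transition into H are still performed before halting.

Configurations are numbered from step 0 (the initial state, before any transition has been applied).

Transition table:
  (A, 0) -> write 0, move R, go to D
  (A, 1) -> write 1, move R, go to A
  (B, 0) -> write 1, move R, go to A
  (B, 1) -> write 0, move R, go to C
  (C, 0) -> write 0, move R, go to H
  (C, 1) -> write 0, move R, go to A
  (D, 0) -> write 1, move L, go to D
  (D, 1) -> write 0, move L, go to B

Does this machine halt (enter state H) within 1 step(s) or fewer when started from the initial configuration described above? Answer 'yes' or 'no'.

Answer: no

Derivation:
Step 1: in state A at pos 0, read 0 -> (A,0)->write 0,move R,goto D. Now: state=D, head=1, tape[-4..2]=0100000 (head:      ^)
After 1 step(s): state = D (not H) -> not halted within 1 -> no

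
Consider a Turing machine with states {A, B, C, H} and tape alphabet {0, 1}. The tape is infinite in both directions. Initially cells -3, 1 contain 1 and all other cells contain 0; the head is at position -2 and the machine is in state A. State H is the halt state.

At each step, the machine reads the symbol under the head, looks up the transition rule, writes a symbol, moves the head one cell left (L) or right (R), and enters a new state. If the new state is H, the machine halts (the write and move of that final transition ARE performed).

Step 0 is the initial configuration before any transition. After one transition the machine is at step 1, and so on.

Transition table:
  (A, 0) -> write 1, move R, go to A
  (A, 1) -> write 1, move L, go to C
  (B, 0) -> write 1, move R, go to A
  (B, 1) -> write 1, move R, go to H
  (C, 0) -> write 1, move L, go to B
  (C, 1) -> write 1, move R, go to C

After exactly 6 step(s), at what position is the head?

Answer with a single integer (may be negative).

Answer: 2

Derivation:
Step 1: in state A at pos -2, read 0 -> (A,0)->write 1,move R,goto A. Now: state=A, head=-1, tape[-4..2]=0110010 (head:    ^)
Step 2: in state A at pos -1, read 0 -> (A,0)->write 1,move R,goto A. Now: state=A, head=0, tape[-4..2]=0111010 (head:     ^)
Step 3: in state A at pos 0, read 0 -> (A,0)->write 1,move R,goto A. Now: state=A, head=1, tape[-4..2]=0111110 (head:      ^)
Step 4: in state A at pos 1, read 1 -> (A,1)->write 1,move L,goto C. Now: state=C, head=0, tape[-4..2]=0111110 (head:     ^)
Step 5: in state C at pos 0, read 1 -> (C,1)->write 1,move R,goto C. Now: state=C, head=1, tape[-4..2]=0111110 (head:      ^)
Step 6: in state C at pos 1, read 1 -> (C,1)->write 1,move R,goto C. Now: state=C, head=2, tape[-4..3]=01111100 (head:       ^)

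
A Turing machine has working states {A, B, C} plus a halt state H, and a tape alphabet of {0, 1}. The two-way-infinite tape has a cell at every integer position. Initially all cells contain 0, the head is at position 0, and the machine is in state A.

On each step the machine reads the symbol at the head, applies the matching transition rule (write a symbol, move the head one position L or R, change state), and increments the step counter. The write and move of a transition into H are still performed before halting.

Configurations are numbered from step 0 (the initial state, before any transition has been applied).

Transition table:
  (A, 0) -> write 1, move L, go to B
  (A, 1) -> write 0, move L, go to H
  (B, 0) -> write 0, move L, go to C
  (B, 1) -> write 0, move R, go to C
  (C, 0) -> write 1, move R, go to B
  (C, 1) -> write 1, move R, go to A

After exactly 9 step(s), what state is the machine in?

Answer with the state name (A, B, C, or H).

Answer: H

Derivation:
Step 1: in state A at pos 0, read 0 -> (A,0)->write 1,move L,goto B. Now: state=B, head=-1, tape[-2..1]=0010 (head:  ^)
Step 2: in state B at pos -1, read 0 -> (B,0)->write 0,move L,goto C. Now: state=C, head=-2, tape[-3..1]=00010 (head:  ^)
Step 3: in state C at pos -2, read 0 -> (C,0)->write 1,move R,goto B. Now: state=B, head=-1, tape[-3..1]=01010 (head:   ^)
Step 4: in state B at pos -1, read 0 -> (B,0)->write 0,move L,goto C. Now: state=C, head=-2, tape[-3..1]=01010 (head:  ^)
Step 5: in state C at pos -2, read 1 -> (C,1)->write 1,move R,goto A. Now: state=A, head=-1, tape[-3..1]=01010 (head:   ^)
Step 6: in state A at pos -1, read 0 -> (A,0)->write 1,move L,goto B. Now: state=B, head=-2, tape[-3..1]=01110 (head:  ^)
Step 7: in state B at pos -2, read 1 -> (B,1)->write 0,move R,goto C. Now: state=C, head=-1, tape[-3..1]=00110 (head:   ^)
Step 8: in state C at pos -1, read 1 -> (C,1)->write 1,move R,goto A. Now: state=A, head=0, tape[-3..1]=00110 (head:    ^)
Step 9: in state A at pos 0, read 1 -> (A,1)->write 0,move L,goto H. Now: state=H, head=-1, tape[-3..1]=00100 (head:   ^)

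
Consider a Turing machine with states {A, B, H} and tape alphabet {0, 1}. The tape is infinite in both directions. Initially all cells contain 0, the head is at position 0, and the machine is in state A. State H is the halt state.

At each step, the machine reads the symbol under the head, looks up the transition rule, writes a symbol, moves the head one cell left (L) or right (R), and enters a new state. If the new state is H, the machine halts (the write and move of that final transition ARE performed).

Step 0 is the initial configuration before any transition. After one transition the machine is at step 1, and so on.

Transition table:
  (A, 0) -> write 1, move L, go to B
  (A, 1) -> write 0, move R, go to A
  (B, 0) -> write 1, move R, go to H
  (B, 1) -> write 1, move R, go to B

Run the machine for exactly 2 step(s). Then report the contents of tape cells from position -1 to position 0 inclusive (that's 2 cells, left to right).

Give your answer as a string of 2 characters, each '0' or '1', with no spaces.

Step 1: in state A at pos 0, read 0 -> (A,0)->write 1,move L,goto B. Now: state=B, head=-1, tape[-2..1]=0010 (head:  ^)
Step 2: in state B at pos -1, read 0 -> (B,0)->write 1,move R,goto H. Now: state=H, head=0, tape[-2..1]=0110 (head:   ^)

Answer: 11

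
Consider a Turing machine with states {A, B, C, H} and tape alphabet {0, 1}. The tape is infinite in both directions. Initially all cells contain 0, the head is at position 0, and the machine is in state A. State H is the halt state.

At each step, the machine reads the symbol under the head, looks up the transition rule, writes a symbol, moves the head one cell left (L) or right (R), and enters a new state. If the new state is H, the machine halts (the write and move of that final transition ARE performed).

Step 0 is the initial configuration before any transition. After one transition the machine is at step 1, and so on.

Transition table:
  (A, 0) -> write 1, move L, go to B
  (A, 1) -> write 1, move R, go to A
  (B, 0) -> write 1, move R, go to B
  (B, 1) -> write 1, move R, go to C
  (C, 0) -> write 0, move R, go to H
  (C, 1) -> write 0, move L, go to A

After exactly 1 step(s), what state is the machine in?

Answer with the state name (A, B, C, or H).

Step 1: in state A at pos 0, read 0 -> (A,0)->write 1,move L,goto B. Now: state=B, head=-1, tape[-2..1]=0010 (head:  ^)

Answer: B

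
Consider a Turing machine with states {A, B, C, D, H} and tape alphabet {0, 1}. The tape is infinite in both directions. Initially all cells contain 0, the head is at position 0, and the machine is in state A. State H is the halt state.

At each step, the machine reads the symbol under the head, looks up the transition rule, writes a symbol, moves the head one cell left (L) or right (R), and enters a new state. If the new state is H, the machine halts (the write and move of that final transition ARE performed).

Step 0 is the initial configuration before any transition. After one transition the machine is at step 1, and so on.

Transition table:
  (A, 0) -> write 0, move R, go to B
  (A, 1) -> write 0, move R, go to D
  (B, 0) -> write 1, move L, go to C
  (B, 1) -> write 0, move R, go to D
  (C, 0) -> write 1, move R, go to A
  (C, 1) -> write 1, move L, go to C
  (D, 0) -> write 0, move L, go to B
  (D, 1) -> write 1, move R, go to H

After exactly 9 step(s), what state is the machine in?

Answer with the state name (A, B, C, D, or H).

Step 1: in state A at pos 0, read 0 -> (A,0)->write 0,move R,goto B. Now: state=B, head=1, tape[-1..2]=0000 (head:   ^)
Step 2: in state B at pos 1, read 0 -> (B,0)->write 1,move L,goto C. Now: state=C, head=0, tape[-1..2]=0010 (head:  ^)
Step 3: in state C at pos 0, read 0 -> (C,0)->write 1,move R,goto A. Now: state=A, head=1, tape[-1..2]=0110 (head:   ^)
Step 4: in state A at pos 1, read 1 -> (A,1)->write 0,move R,goto D. Now: state=D, head=2, tape[-1..3]=01000 (head:    ^)
Step 5: in state D at pos 2, read 0 -> (D,0)->write 0,move L,goto B. Now: state=B, head=1, tape[-1..3]=01000 (head:   ^)
Step 6: in state B at pos 1, read 0 -> (B,0)->write 1,move L,goto C. Now: state=C, head=0, tape[-1..3]=01100 (head:  ^)
Step 7: in state C at pos 0, read 1 -> (C,1)->write 1,move L,goto C. Now: state=C, head=-1, tape[-2..3]=001100 (head:  ^)
Step 8: in state C at pos -1, read 0 -> (C,0)->write 1,move R,goto A. Now: state=A, head=0, tape[-2..3]=011100 (head:   ^)
Step 9: in state A at pos 0, read 1 -> (A,1)->write 0,move R,goto D. Now: state=D, head=1, tape[-2..3]=010100 (head:    ^)

Answer: D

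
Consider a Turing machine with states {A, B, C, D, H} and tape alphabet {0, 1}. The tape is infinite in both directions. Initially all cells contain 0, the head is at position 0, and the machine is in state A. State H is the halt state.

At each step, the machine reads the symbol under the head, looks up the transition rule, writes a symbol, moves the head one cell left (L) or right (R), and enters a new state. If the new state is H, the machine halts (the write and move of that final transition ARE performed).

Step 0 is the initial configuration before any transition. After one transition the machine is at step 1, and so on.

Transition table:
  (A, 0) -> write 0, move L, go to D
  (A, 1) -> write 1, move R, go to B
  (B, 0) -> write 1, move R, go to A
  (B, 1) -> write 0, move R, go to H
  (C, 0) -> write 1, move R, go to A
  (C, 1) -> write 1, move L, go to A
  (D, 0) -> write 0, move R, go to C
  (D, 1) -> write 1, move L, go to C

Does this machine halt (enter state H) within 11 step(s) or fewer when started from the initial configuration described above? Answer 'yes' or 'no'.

Step 1: in state A at pos 0, read 0 -> (A,0)->write 0,move L,goto D. Now: state=D, head=-1, tape[-2..1]=0000 (head:  ^)
Step 2: in state D at pos -1, read 0 -> (D,0)->write 0,move R,goto C. Now: state=C, head=0, tape[-2..1]=0000 (head:   ^)
Step 3: in state C at pos 0, read 0 -> (C,0)->write 1,move R,goto A. Now: state=A, head=1, tape[-2..2]=00100 (head:    ^)
Step 4: in state A at pos 1, read 0 -> (A,0)->write 0,move L,goto D. Now: state=D, head=0, tape[-2..2]=00100 (head:   ^)
Step 5: in state D at pos 0, read 1 -> (D,1)->write 1,move L,goto C. Now: state=C, head=-1, tape[-2..2]=00100 (head:  ^)
Step 6: in state C at pos -1, read 0 -> (C,0)->write 1,move R,goto A. Now: state=A, head=0, tape[-2..2]=01100 (head:   ^)
Step 7: in state A at pos 0, read 1 -> (A,1)->write 1,move R,goto B. Now: state=B, head=1, tape[-2..2]=01100 (head:    ^)
Step 8: in state B at pos 1, read 0 -> (B,0)->write 1,move R,goto A. Now: state=A, head=2, tape[-2..3]=011100 (head:     ^)
Step 9: in state A at pos 2, read 0 -> (A,0)->write 0,move L,goto D. Now: state=D, head=1, tape[-2..3]=011100 (head:    ^)
Step 10: in state D at pos 1, read 1 -> (D,1)->write 1,move L,goto C. Now: state=C, head=0, tape[-2..3]=011100 (head:   ^)
Step 11: in state C at pos 0, read 1 -> (C,1)->write 1,move L,goto A. Now: state=A, head=-1, tape[-2..3]=011100 (head:  ^)
After 11 step(s): state = A (not H) -> not halted within 11 -> no

Answer: no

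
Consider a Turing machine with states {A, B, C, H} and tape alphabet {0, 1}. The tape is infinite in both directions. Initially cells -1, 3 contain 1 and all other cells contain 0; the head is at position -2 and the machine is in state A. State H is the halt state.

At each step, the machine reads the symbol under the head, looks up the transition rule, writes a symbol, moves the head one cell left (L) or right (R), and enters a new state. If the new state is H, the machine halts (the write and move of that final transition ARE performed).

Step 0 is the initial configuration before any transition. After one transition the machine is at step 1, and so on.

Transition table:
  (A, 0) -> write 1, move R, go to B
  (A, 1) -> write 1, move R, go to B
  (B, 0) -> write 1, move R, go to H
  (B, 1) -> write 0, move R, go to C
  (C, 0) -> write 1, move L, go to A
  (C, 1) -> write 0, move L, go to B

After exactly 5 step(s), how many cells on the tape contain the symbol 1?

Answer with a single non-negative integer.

Step 1: in state A at pos -2, read 0 -> (A,0)->write 1,move R,goto B. Now: state=B, head=-1, tape[-3..4]=01100010 (head:   ^)
Step 2: in state B at pos -1, read 1 -> (B,1)->write 0,move R,goto C. Now: state=C, head=0, tape[-3..4]=01000010 (head:    ^)
Step 3: in state C at pos 0, read 0 -> (C,0)->write 1,move L,goto A. Now: state=A, head=-1, tape[-3..4]=01010010 (head:   ^)
Step 4: in state A at pos -1, read 0 -> (A,0)->write 1,move R,goto B. Now: state=B, head=0, tape[-3..4]=01110010 (head:    ^)
Step 5: in state B at pos 0, read 1 -> (B,1)->write 0,move R,goto C. Now: state=C, head=1, tape[-3..4]=01100010 (head:     ^)
Cells containing 1 after step 5: {-2, -1, 3} -> 3 cell(s)

Answer: 3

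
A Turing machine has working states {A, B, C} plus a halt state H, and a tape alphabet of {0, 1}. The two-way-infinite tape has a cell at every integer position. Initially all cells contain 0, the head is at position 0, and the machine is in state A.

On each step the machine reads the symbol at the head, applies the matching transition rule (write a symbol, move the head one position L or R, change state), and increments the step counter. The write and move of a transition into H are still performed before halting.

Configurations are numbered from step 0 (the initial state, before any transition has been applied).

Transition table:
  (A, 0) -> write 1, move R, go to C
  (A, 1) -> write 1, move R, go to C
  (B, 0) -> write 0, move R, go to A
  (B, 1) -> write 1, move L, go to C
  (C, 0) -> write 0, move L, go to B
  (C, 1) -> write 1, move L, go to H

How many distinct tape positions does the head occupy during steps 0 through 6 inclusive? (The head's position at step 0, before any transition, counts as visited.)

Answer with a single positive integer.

Answer: 4

Derivation:
Step 1: in state A at pos 0, read 0 -> (A,0)->write 1,move R,goto C. Now: state=C, head=1, tape[-1..2]=0100 (head:   ^)
Step 2: in state C at pos 1, read 0 -> (C,0)->write 0,move L,goto B. Now: state=B, head=0, tape[-1..2]=0100 (head:  ^)
Step 3: in state B at pos 0, read 1 -> (B,1)->write 1,move L,goto C. Now: state=C, head=-1, tape[-2..2]=00100 (head:  ^)
Step 4: in state C at pos -1, read 0 -> (C,0)->write 0,move L,goto B. Now: state=B, head=-2, tape[-3..2]=000100 (head:  ^)
Step 5: in state B at pos -2, read 0 -> (B,0)->write 0,move R,goto A. Now: state=A, head=-1, tape[-3..2]=000100 (head:   ^)
Step 6: in state A at pos -1, read 0 -> (A,0)->write 1,move R,goto C. Now: state=C, head=0, tape[-3..2]=001100 (head:    ^)
Head positions at steps 0..6: starting at 0, distinct positions visited = {-2, -1, 0, 1} -> 4 position(s)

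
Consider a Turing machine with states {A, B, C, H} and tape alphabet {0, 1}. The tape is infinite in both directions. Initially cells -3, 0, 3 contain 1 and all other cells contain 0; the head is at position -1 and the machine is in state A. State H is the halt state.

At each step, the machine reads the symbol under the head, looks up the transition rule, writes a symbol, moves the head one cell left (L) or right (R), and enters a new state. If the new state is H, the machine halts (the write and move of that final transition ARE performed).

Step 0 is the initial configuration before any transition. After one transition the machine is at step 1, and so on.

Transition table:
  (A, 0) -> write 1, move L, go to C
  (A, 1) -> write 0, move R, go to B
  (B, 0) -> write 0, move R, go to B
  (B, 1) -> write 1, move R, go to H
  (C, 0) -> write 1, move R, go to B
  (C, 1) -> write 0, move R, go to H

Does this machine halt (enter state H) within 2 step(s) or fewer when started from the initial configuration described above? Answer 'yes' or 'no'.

Step 1: in state A at pos -1, read 0 -> (A,0)->write 1,move L,goto C. Now: state=C, head=-2, tape[-4..4]=010110010 (head:   ^)
Step 2: in state C at pos -2, read 0 -> (C,0)->write 1,move R,goto B. Now: state=B, head=-1, tape[-4..4]=011110010 (head:    ^)
After 2 step(s): state = B (not H) -> not halted within 2 -> no

Answer: no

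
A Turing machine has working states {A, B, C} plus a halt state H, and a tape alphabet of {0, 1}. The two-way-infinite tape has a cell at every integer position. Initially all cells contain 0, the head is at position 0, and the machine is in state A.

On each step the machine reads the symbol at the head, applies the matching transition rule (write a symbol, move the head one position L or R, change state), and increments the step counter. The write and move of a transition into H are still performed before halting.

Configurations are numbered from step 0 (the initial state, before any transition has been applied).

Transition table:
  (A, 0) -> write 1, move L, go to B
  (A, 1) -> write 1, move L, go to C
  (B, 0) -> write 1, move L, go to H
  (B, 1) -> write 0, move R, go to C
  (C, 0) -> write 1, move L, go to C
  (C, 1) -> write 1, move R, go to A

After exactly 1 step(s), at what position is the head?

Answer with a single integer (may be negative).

Step 1: in state A at pos 0, read 0 -> (A,0)->write 1,move L,goto B. Now: state=B, head=-1, tape[-2..1]=0010 (head:  ^)

Answer: -1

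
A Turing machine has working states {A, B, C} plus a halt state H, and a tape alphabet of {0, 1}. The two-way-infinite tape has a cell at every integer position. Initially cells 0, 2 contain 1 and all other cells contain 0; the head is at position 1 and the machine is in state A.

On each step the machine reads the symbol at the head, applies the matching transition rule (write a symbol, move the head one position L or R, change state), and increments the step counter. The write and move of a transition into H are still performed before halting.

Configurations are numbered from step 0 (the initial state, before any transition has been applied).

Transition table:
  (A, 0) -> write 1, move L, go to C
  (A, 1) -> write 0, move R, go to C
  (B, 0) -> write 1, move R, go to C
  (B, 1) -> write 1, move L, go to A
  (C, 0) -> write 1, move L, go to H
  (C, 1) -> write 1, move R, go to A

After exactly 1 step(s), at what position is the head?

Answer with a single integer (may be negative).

Step 1: in state A at pos 1, read 0 -> (A,0)->write 1,move L,goto C. Now: state=C, head=0, tape[-1..3]=01110 (head:  ^)

Answer: 0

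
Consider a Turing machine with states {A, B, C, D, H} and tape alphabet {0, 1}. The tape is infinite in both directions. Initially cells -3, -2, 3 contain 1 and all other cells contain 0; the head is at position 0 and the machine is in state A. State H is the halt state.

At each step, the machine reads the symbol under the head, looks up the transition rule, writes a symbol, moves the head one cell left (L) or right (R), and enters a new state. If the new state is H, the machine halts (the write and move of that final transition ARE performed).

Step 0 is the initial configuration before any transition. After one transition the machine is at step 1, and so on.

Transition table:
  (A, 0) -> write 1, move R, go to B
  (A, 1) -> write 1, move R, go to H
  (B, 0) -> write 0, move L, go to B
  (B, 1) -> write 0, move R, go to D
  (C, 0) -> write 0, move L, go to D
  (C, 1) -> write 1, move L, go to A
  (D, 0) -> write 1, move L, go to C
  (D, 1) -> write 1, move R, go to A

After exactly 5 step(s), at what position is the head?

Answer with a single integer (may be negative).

Step 1: in state A at pos 0, read 0 -> (A,0)->write 1,move R,goto B. Now: state=B, head=1, tape[-4..4]=011010010 (head:      ^)
Step 2: in state B at pos 1, read 0 -> (B,0)->write 0,move L,goto B. Now: state=B, head=0, tape[-4..4]=011010010 (head:     ^)
Step 3: in state B at pos 0, read 1 -> (B,1)->write 0,move R,goto D. Now: state=D, head=1, tape[-4..4]=011000010 (head:      ^)
Step 4: in state D at pos 1, read 0 -> (D,0)->write 1,move L,goto C. Now: state=C, head=0, tape[-4..4]=011001010 (head:     ^)
Step 5: in state C at pos 0, read 0 -> (C,0)->write 0,move L,goto D. Now: state=D, head=-1, tape[-4..4]=011001010 (head:    ^)

Answer: -1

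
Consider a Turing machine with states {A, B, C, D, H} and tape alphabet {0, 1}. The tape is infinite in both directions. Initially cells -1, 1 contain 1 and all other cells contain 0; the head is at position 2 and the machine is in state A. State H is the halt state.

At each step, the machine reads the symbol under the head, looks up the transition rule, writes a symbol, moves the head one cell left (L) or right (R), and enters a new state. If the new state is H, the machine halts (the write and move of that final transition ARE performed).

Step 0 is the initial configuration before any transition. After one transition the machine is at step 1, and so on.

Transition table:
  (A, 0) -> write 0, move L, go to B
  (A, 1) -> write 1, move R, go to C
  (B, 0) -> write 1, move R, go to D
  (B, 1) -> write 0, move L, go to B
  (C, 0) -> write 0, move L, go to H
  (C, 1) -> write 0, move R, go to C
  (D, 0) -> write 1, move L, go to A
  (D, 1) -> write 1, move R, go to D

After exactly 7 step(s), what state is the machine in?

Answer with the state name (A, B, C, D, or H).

Step 1: in state A at pos 2, read 0 -> (A,0)->write 0,move L,goto B. Now: state=B, head=1, tape[-2..3]=010100 (head:    ^)
Step 2: in state B at pos 1, read 1 -> (B,1)->write 0,move L,goto B. Now: state=B, head=0, tape[-2..3]=010000 (head:   ^)
Step 3: in state B at pos 0, read 0 -> (B,0)->write 1,move R,goto D. Now: state=D, head=1, tape[-2..3]=011000 (head:    ^)
Step 4: in state D at pos 1, read 0 -> (D,0)->write 1,move L,goto A. Now: state=A, head=0, tape[-2..3]=011100 (head:   ^)
Step 5: in state A at pos 0, read 1 -> (A,1)->write 1,move R,goto C. Now: state=C, head=1, tape[-2..3]=011100 (head:    ^)
Step 6: in state C at pos 1, read 1 -> (C,1)->write 0,move R,goto C. Now: state=C, head=2, tape[-2..3]=011000 (head:     ^)
Step 7: in state C at pos 2, read 0 -> (C,0)->write 0,move L,goto H. Now: state=H, head=1, tape[-2..3]=011000 (head:    ^)

Answer: H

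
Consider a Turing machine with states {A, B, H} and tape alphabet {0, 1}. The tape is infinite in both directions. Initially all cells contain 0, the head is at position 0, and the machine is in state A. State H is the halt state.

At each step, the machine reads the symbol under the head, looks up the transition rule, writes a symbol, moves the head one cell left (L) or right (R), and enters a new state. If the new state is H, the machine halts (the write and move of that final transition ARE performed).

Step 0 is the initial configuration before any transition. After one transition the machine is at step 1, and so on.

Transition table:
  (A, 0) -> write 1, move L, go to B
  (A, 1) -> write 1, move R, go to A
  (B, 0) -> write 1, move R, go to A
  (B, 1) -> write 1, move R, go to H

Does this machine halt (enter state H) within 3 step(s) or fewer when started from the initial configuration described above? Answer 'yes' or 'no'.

Step 1: in state A at pos 0, read 0 -> (A,0)->write 1,move L,goto B. Now: state=B, head=-1, tape[-2..1]=0010 (head:  ^)
Step 2: in state B at pos -1, read 0 -> (B,0)->write 1,move R,goto A. Now: state=A, head=0, tape[-2..1]=0110 (head:   ^)
Step 3: in state A at pos 0, read 1 -> (A,1)->write 1,move R,goto A. Now: state=A, head=1, tape[-2..2]=01100 (head:    ^)
After 3 step(s): state = A (not H) -> not halted within 3 -> no

Answer: no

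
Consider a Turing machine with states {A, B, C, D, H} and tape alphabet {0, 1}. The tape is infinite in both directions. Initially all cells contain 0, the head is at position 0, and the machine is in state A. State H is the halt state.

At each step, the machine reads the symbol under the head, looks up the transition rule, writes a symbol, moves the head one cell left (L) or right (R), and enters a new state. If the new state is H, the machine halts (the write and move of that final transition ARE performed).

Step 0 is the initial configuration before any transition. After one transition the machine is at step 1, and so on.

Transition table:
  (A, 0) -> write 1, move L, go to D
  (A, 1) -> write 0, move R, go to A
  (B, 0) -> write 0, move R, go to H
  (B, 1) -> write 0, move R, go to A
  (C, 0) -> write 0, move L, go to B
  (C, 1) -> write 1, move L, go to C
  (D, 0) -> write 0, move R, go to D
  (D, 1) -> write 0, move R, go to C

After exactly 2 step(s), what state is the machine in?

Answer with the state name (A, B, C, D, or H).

Step 1: in state A at pos 0, read 0 -> (A,0)->write 1,move L,goto D. Now: state=D, head=-1, tape[-2..1]=0010 (head:  ^)
Step 2: in state D at pos -1, read 0 -> (D,0)->write 0,move R,goto D. Now: state=D, head=0, tape[-2..1]=0010 (head:   ^)

Answer: D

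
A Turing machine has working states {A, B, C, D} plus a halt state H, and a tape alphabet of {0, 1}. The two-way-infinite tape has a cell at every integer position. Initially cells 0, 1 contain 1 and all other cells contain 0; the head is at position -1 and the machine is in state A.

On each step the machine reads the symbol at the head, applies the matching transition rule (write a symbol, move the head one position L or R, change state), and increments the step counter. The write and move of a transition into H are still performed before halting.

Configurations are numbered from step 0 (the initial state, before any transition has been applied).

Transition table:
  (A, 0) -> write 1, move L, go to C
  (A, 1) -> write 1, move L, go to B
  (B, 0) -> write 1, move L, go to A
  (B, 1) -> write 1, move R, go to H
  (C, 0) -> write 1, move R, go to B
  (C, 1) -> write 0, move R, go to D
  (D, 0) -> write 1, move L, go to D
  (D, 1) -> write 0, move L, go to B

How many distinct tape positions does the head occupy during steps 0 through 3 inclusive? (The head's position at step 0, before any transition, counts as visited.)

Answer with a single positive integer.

Answer: 3

Derivation:
Step 1: in state A at pos -1, read 0 -> (A,0)->write 1,move L,goto C. Now: state=C, head=-2, tape[-3..2]=001110 (head:  ^)
Step 2: in state C at pos -2, read 0 -> (C,0)->write 1,move R,goto B. Now: state=B, head=-1, tape[-3..2]=011110 (head:   ^)
Step 3: in state B at pos -1, read 1 -> (B,1)->write 1,move R,goto H. Now: state=H, head=0, tape[-3..2]=011110 (head:    ^)
Head positions at steps 0..3: starting at -1, distinct positions visited = {-2, -1, 0} -> 3 position(s)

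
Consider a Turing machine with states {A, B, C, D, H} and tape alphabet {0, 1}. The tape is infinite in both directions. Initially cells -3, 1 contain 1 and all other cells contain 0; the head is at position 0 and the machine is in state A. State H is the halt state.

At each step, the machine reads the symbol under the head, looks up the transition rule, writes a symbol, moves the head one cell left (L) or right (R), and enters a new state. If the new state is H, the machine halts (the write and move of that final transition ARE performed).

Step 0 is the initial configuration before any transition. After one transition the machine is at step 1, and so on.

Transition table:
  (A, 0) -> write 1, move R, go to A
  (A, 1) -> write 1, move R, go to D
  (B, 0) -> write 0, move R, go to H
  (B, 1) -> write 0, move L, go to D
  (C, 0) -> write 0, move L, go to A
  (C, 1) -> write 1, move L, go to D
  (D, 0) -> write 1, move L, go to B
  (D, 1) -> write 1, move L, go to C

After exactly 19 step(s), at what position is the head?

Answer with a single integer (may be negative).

Answer: -3

Derivation:
Step 1: in state A at pos 0, read 0 -> (A,0)->write 1,move R,goto A. Now: state=A, head=1, tape[-4..2]=0100110 (head:      ^)
Step 2: in state A at pos 1, read 1 -> (A,1)->write 1,move R,goto D. Now: state=D, head=2, tape[-4..3]=01001100 (head:       ^)
Step 3: in state D at pos 2, read 0 -> (D,0)->write 1,move L,goto B. Now: state=B, head=1, tape[-4..3]=01001110 (head:      ^)
Step 4: in state B at pos 1, read 1 -> (B,1)->write 0,move L,goto D. Now: state=D, head=0, tape[-4..3]=01001010 (head:     ^)
Step 5: in state D at pos 0, read 1 -> (D,1)->write 1,move L,goto C. Now: state=C, head=-1, tape[-4..3]=01001010 (head:    ^)
Step 6: in state C at pos -1, read 0 -> (C,0)->write 0,move L,goto A. Now: state=A, head=-2, tape[-4..3]=01001010 (head:   ^)
Step 7: in state A at pos -2, read 0 -> (A,0)->write 1,move R,goto A. Now: state=A, head=-1, tape[-4..3]=01101010 (head:    ^)
Step 8: in state A at pos -1, read 0 -> (A,0)->write 1,move R,goto A. Now: state=A, head=0, tape[-4..3]=01111010 (head:     ^)
Step 9: in state A at pos 0, read 1 -> (A,1)->write 1,move R,goto D. Now: state=D, head=1, tape[-4..3]=01111010 (head:      ^)
Step 10: in state D at pos 1, read 0 -> (D,0)->write 1,move L,goto B. Now: state=B, head=0, tape[-4..3]=01111110 (head:     ^)
Step 11: in state B at pos 0, read 1 -> (B,1)->write 0,move L,goto D. Now: state=D, head=-1, tape[-4..3]=01110110 (head:    ^)
Step 12: in state D at pos -1, read 1 -> (D,1)->write 1,move L,goto C. Now: state=C, head=-2, tape[-4..3]=01110110 (head:   ^)
Step 13: in state C at pos -2, read 1 -> (C,1)->write 1,move L,goto D. Now: state=D, head=-3, tape[-4..3]=01110110 (head:  ^)
Step 14: in state D at pos -3, read 1 -> (D,1)->write 1,move L,goto C. Now: state=C, head=-4, tape[-5..3]=001110110 (head:  ^)
Step 15: in state C at pos -4, read 0 -> (C,0)->write 0,move L,goto A. Now: state=A, head=-5, tape[-6..3]=0001110110 (head:  ^)
Step 16: in state A at pos -5, read 0 -> (A,0)->write 1,move R,goto A. Now: state=A, head=-4, tape[-6..3]=0101110110 (head:   ^)
Step 17: in state A at pos -4, read 0 -> (A,0)->write 1,move R,goto A. Now: state=A, head=-3, tape[-6..3]=0111110110 (head:    ^)
Step 18: in state A at pos -3, read 1 -> (A,1)->write 1,move R,goto D. Now: state=D, head=-2, tape[-6..3]=0111110110 (head:     ^)
Step 19: in state D at pos -2, read 1 -> (D,1)->write 1,move L,goto C. Now: state=C, head=-3, tape[-6..3]=0111110110 (head:    ^)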